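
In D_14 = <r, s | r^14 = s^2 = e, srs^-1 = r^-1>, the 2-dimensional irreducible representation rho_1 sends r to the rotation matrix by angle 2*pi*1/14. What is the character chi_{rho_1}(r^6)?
chi_{rho_1}(r^6) = 2*cos(2*pi*1*6/14) = -2*cos(pi/7)

Explanation: rho_1(r^6) is rotation by angle 2*pi*1*6/14, whose trace is 2*cos(2*pi*1*6/14) = -2*cos(pi/7).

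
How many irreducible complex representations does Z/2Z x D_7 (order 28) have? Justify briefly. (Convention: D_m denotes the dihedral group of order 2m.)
10

Proof sketch: The number of irreducible complex representations of a finite group equals its number of conjugacy classes. For a direct product, #classes(G x H) = #classes(G) * #classes(H). Z/2Z has 2 classes (abelian), D_7 has 5 classes, so 2 * 5 = 10, so Z/2Z x D_7 (order 28) has exactly 10 irreducible complex representations.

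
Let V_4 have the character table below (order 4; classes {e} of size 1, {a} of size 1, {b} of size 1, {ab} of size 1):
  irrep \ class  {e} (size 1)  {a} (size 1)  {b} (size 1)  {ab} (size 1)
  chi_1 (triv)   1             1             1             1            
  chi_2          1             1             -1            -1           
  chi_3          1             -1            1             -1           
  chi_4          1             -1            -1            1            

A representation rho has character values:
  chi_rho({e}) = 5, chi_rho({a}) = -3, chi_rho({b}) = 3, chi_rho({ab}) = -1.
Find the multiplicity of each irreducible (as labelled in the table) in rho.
Multiplicities: chi_1: 1, chi_2: 0, chi_3: 3, chi_4: 1.

Use <chi_rho, chi> = (1/|G|) sum_C |C| * chi_rho(C) * conj(chi(C)) with |G| = 4 for each irreducible chi in the table:
  <chi_rho, chi_1> = (1/4)[1*(5)*conj(1) + 1*(-3)*conj(1) + 1*(3)*conj(1) + 1*(-1)*conj(1)]
      = (1/4)[(5) + (-3) + (3) + (-1)] = 4/4 = 1
  <chi_rho, chi_2> = (1/4)[1*(5)*conj(1) + 1*(-3)*conj(1) + 1*(3)*conj(-1) + 1*(-1)*conj(-1)]
      = (1/4)[(5) + (-3) + (-3) + (1)] = 0/4 = 0
  <chi_rho, chi_3> = (1/4)[1*(5)*conj(1) + 1*(-3)*conj(-1) + 1*(3)*conj(1) + 1*(-1)*conj(-1)]
      = (1/4)[(5) + (3) + (3) + (1)] = 12/4 = 3
  <chi_rho, chi_4> = (1/4)[1*(5)*conj(1) + 1*(-3)*conj(-1) + 1*(3)*conj(-1) + 1*(-1)*conj(1)]
      = (1/4)[(5) + (3) + (-3) + (-1)] = 4/4 = 1
Dimension check: dim(rho) = sum (mult * dim) = 1*1 + 0*1 + 3*1 + 1*1 = 5 = chi_rho(e) = 5.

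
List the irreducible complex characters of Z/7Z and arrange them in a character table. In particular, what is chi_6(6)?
Character table of Z/7Z (irreps indexed chi_0,...,chi_6 with chi_k(m) = zeta_7^(k*m), zeta_7 = exp(2*pi*i/7)):
  irrep \ class  {0} (size 1)  {1} (size 1)    {2} (size 1)    {3} (size 1)    {4} (size 1)    {5} (size 1)    {6} (size 1)  
  chi_0          1             1               1               1               1               1               1             
  chi_1          1             exp(2*I*pi/7)   exp(4*I*pi/7)   exp(6*I*pi/7)   exp(-6*I*pi/7)  exp(-4*I*pi/7)  exp(-2*I*pi/7)
  chi_2          1             exp(4*I*pi/7)   exp(-6*I*pi/7)  exp(-2*I*pi/7)  exp(2*I*pi/7)   exp(6*I*pi/7)   exp(-4*I*pi/7)
  chi_3          1             exp(6*I*pi/7)   exp(-2*I*pi/7)  exp(4*I*pi/7)   exp(-4*I*pi/7)  exp(2*I*pi/7)   exp(-6*I*pi/7)
  chi_4          1             exp(-6*I*pi/7)  exp(2*I*pi/7)   exp(-4*I*pi/7)  exp(4*I*pi/7)   exp(-2*I*pi/7)  exp(6*I*pi/7) 
  chi_5          1             exp(-4*I*pi/7)  exp(6*I*pi/7)   exp(2*I*pi/7)   exp(-2*I*pi/7)  exp(-6*I*pi/7)  exp(4*I*pi/7) 
  chi_6          1             exp(-2*I*pi/7)  exp(-4*I*pi/7)  exp(-6*I*pi/7)  exp(6*I*pi/7)   exp(4*I*pi/7)   exp(2*I*pi/7) 

Spot check: chi_6(6) = zeta_7^(6*6) = zeta_7^36 = exp(2*I*pi/7).

Proof sketch: Z/7Z is abelian, so all 7 irreducible complex representations are 1-dimensional. They are given by chi_k(m) = zeta_7^(k*m) for k = 0,...,6. Row orthogonality: sum_m chi_k(m) conj(chi_l(m)) = 7 * [k = l].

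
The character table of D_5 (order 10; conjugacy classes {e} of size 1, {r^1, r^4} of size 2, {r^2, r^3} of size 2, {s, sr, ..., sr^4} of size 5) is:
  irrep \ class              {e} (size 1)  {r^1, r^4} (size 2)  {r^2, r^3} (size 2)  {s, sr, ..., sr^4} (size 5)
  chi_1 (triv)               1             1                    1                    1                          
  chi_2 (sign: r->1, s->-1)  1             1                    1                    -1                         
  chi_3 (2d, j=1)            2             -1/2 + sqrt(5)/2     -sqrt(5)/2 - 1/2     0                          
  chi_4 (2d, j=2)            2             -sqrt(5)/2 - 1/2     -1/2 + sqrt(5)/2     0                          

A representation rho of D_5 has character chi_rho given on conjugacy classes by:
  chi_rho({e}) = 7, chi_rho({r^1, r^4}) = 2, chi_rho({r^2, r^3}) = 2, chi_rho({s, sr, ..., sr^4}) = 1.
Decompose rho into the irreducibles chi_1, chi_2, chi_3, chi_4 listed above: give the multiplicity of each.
Multiplicities: chi_1: 2, chi_2: 1, chi_3: 1, chi_4: 1.

Why: Use <chi_rho, chi> = (1/|G|) sum_C |C| * chi_rho(C) * conj(chi(C)) with |G| = 10 for each irreducible chi in the table:
  <chi_rho, chi_1> = (1/10)[1*(7)*conj(1) + 2*(2)*conj(1) + 2*(2)*conj(1) + 5*(1)*conj(1)]
      = (1/10)[(7) + (4) + (4) + (5)] = 20/10 = 2
  <chi_rho, chi_2> = (1/10)[1*(7)*conj(1) + 2*(2)*conj(1) + 2*(2)*conj(1) + 5*(1)*conj(-1)]
      = (1/10)[(7) + (4) + (4) + (-5)] = 10/10 = 1
  <chi_rho, chi_3> = (1/10)[1*(7)*conj(2) + 2*(2)*conj(-1/2 + sqrt(5)/2) + 2*(2)*conj(-sqrt(5)/2 - 1/2) + 5*(1)*conj(0)]
      = (1/10)[(14) + (-2 + 2*sqrt(5)) + (-2*sqrt(5) - 2) + (0)] = 10/10 = 1
  <chi_rho, chi_4> = (1/10)[1*(7)*conj(2) + 2*(2)*conj(-sqrt(5)/2 - 1/2) + 2*(2)*conj(-1/2 + sqrt(5)/2) + 5*(1)*conj(0)]
      = (1/10)[(14) + (-2*sqrt(5) - 2) + (-2 + 2*sqrt(5)) + (0)] = 10/10 = 1
Dimension check: dim(rho) = sum (mult * dim) = 2*1 + 1*1 + 1*2 + 1*2 = 7 = chi_rho(e) = 7.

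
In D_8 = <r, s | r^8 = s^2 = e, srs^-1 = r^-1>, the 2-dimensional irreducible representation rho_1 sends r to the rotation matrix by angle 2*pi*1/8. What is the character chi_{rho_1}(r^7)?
chi_{rho_1}(r^7) = 2*cos(2*pi*1*7/8) = sqrt(2)

Explanation: rho_1(r^7) is rotation by angle 2*pi*1*7/8, whose trace is 2*cos(2*pi*1*7/8) = sqrt(2).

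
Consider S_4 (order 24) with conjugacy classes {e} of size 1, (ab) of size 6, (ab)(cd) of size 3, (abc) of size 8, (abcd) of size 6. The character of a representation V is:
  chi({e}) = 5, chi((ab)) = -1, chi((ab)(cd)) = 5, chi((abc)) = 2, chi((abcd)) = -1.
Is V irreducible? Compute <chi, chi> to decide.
Not irreducible (reducible): <chi, chi> = 6 > 1.

Argument: <chi, chi> = (1/|G|) sum_C |C| * |chi(C)|^2 = (1/24)[1*|5|^2 + 6*|-1|^2 + 3*|5|^2 + 8*|2|^2 + 6*|-1|^2]
  = (1/24)[(25) + (6) + (75) + (32) + (6)] = 144/24 = 6.
A character is irreducible iff <chi, chi> = 1, so this representation is reducible.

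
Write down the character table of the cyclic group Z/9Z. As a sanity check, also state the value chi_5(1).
Character table of Z/9Z (irreps indexed chi_0,...,chi_8 with chi_k(m) = zeta_9^(k*m), zeta_9 = exp(2*pi*i/9)):
  irrep \ class  {0} (size 1)  {1} (size 1)    {2} (size 1)    {3} (size 1)    {4} (size 1)    {5} (size 1)    {6} (size 1)    {7} (size 1)    {8} (size 1)  
  chi_0          1             1               1               1               1               1               1               1               1             
  chi_1          1             exp(2*I*pi/9)   exp(4*I*pi/9)   exp(2*I*pi/3)   exp(8*I*pi/9)   exp(-8*I*pi/9)  exp(-2*I*pi/3)  exp(-4*I*pi/9)  exp(-2*I*pi/9)
  chi_2          1             exp(4*I*pi/9)   exp(8*I*pi/9)   exp(-2*I*pi/3)  exp(-2*I*pi/9)  exp(2*I*pi/9)   exp(2*I*pi/3)   exp(-8*I*pi/9)  exp(-4*I*pi/9)
  chi_3          1             exp(2*I*pi/3)   exp(-2*I*pi/3)  1               exp(2*I*pi/3)   exp(-2*I*pi/3)  1               exp(2*I*pi/3)   exp(-2*I*pi/3)
  chi_4          1             exp(8*I*pi/9)   exp(-2*I*pi/9)  exp(2*I*pi/3)   exp(-4*I*pi/9)  exp(4*I*pi/9)   exp(-2*I*pi/3)  exp(2*I*pi/9)   exp(-8*I*pi/9)
  chi_5          1             exp(-8*I*pi/9)  exp(2*I*pi/9)   exp(-2*I*pi/3)  exp(4*I*pi/9)   exp(-4*I*pi/9)  exp(2*I*pi/3)   exp(-2*I*pi/9)  exp(8*I*pi/9) 
  chi_6          1             exp(-2*I*pi/3)  exp(2*I*pi/3)   1               exp(-2*I*pi/3)  exp(2*I*pi/3)   1               exp(-2*I*pi/3)  exp(2*I*pi/3) 
  chi_7          1             exp(-4*I*pi/9)  exp(-8*I*pi/9)  exp(2*I*pi/3)   exp(2*I*pi/9)   exp(-2*I*pi/9)  exp(-2*I*pi/3)  exp(8*I*pi/9)   exp(4*I*pi/9) 
  chi_8          1             exp(-2*I*pi/9)  exp(-4*I*pi/9)  exp(-2*I*pi/3)  exp(-8*I*pi/9)  exp(8*I*pi/9)   exp(2*I*pi/3)   exp(4*I*pi/9)   exp(2*I*pi/9) 

Spot check: chi_5(1) = zeta_9^(5*1) = zeta_9^5 = exp(-8*I*pi/9).

Derivation: Z/9Z is abelian, so all 9 irreducible complex representations are 1-dimensional. They are given by chi_k(m) = zeta_9^(k*m) for k = 0,...,8. Row orthogonality: sum_m chi_k(m) conj(chi_l(m)) = 9 * [k = l].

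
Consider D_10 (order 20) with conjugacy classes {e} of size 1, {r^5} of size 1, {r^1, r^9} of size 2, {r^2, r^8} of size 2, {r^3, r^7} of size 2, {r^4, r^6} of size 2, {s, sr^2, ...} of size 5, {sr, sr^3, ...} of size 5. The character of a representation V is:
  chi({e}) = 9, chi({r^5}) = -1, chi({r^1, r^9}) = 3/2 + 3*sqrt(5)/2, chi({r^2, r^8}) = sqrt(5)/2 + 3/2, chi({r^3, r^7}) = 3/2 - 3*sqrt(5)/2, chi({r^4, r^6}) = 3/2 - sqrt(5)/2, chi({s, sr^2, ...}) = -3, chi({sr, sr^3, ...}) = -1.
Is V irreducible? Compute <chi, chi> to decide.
Not irreducible (reducible): <chi, chi> = 10 > 1.

Why: <chi, chi> = (1/|G|) sum_C |C| * |chi(C)|^2 = (1/20)[1*|9|^2 + 1*|-1|^2 + 2*|3/2 + 3*sqrt(5)/2|^2 + 2*|sqrt(5)/2 + 3/2|^2 + 2*|3/2 - 3*sqrt(5)/2|^2 + 2*|3/2 - sqrt(5)/2|^2 + 5*|-3|^2 + 5*|-1|^2]
  = (1/20)[(81) + (1) + (9*sqrt(5) + 27) + (3*sqrt(5) + 7) + (27 - 9*sqrt(5)) + (7 - 3*sqrt(5)) + (45) + (5)] = 200/20 = 10.
A character is irreducible iff <chi, chi> = 1, so this representation is reducible.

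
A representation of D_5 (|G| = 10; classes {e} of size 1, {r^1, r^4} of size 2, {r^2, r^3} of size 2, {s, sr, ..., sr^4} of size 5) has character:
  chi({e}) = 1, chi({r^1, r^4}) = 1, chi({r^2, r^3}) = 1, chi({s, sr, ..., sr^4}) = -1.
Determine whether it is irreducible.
Irreducible: <chi, chi> = 1.

Explanation: <chi, chi> = (1/|G|) sum_C |C| * |chi(C)|^2 = (1/10)[1*|1|^2 + 2*|1|^2 + 2*|1|^2 + 5*|-1|^2]
  = (1/10)[(1) + (2) + (2) + (5)] = 10/10 = 1.
A character is irreducible iff <chi, chi> = 1, so this representation is irreducible.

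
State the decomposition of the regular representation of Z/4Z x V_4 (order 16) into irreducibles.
Each irreducible V_i of dimension d_i appears with multiplicity d_i, i.e. rho_reg = (direct sum over all irreducibles V_i) d_i V_i. The irreducible dimensions for Z/4Z x V_4 are 1, 1, 1, 1, 1, 1, 1, 1, 1, 1, 1, 1, 1, 1, 1, 1: 16 irreducibles of dimension 1, each with multiplicity 1. Total dimension 16*1*1 = 16 = |G|.

Argument: General theorem: in the regular representation of a finite group G, each irreducible appears with multiplicity equal to its dimension. Check: dim(rho_reg) = sum d_i^2 = 1 + 1 + 1 + 1 + 1 + 1 + 1 + 1 + 1 + 1 + 1 + 1 + 1 + 1 + 1 + 1 = 16 = |G|.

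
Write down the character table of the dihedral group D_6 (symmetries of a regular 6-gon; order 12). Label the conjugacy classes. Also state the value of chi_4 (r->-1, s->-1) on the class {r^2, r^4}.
Conjugacy classes: {e} of size 1, {r^3} of size 1, {r^1, r^5} of size 2, {r^2, r^4} of size 2, {s, sr^2, ...} of size 3, {sr, sr^3, ...} of size 3.
Character table:
  irrep \ class              {e} (size 1)  {r^3} (size 1)  {r^1, r^5} (size 2)  {r^2, r^4} (size 2)  {s, sr^2, ...} (size 3)  {sr, sr^3, ...} (size 3)
  chi_1 (triv)               1             1               1                    1                    1                        1                       
  chi_2 (sign: r->1, s->-1)  1             1               1                    1                    -1                       -1                      
  chi_3 (r->-1, s->1)        1             -1              -1                   1                    1                        -1                      
  chi_4 (r->-1, s->-1)       1             -1              -1                   1                    -1                       1                       
  chi_5 (2d, j=1)            2             -2              1                    -1                   0                        0                       
  chi_6 (2d, j=2)            2             2               -1                   -1                   0                        0                       

Spot check: chi_4 (r->-1, s->-1) on {r^2, r^4} = 1.

Proof sketch: D_6 has order 2*6 = 12 with 6 conjugacy classes, hence 6 irreducibles. Sum of squared dims 1 + 1 + 1 + 1 + 4 + 4 = 12 = |G|. Linear characters come from the abelianisation; the 2-dimensional irreps have character r^k -> 2*cos(2*pi*j*k/6), reflections -> 0.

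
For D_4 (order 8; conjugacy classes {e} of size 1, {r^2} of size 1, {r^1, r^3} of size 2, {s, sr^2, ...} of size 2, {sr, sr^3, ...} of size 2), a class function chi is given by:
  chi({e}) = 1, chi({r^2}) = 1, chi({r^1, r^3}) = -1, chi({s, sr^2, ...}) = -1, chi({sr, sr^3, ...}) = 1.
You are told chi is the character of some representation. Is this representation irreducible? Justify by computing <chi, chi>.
Irreducible: <chi, chi> = 1.

Details: <chi, chi> = (1/|G|) sum_C |C| * |chi(C)|^2 = (1/8)[1*|1|^2 + 1*|1|^2 + 2*|-1|^2 + 2*|-1|^2 + 2*|1|^2]
  = (1/8)[(1) + (1) + (2) + (2) + (2)] = 8/8 = 1.
A character is irreducible iff <chi, chi> = 1, so this representation is irreducible.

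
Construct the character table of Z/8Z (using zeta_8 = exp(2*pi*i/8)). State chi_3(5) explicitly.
Character table of Z/8Z (irreps indexed chi_0,...,chi_7 with chi_k(m) = zeta_8^(k*m), zeta_8 = exp(2*pi*i/8)):
  irrep \ class  {0} (size 1)  {1} (size 1)    {2} (size 1)  {3} (size 1)    {4} (size 1)  {5} (size 1)    {6} (size 1)  {7} (size 1)  
  chi_0          1             1               1             1               1             1               1             1             
  chi_1          1             exp(I*pi/4)     I             exp(3*I*pi/4)   -1            exp(-3*I*pi/4)  -I            exp(-I*pi/4)  
  chi_2          1             I               -1            -I              1             I               -1            -I            
  chi_3          1             exp(3*I*pi/4)   -I            exp(I*pi/4)     -1            exp(-I*pi/4)    I             exp(-3*I*pi/4)
  chi_4          1             -1              1             -1              1             -1              1             -1            
  chi_5          1             exp(-3*I*pi/4)  I             exp(-I*pi/4)    -1            exp(I*pi/4)     -I            exp(3*I*pi/4) 
  chi_6          1             -I              -1            I               1             -I              -1            I             
  chi_7          1             exp(-I*pi/4)    -I            exp(-3*I*pi/4)  -1            exp(3*I*pi/4)   I             exp(I*pi/4)   

Spot check: chi_3(5) = zeta_8^(3*5) = zeta_8^15 = exp(-I*pi/4).

Solution. Z/8Z is abelian, so all 8 irreducible complex representations are 1-dimensional. They are given by chi_k(m) = zeta_8^(k*m) for k = 0,...,7. Row orthogonality: sum_m chi_k(m) conj(chi_l(m)) = 8 * [k = l].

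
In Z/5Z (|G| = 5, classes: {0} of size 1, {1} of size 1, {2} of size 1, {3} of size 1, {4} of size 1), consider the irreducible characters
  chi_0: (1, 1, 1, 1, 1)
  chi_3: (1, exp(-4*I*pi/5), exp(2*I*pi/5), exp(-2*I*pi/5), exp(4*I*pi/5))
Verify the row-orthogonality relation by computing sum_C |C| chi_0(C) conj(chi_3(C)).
Sum = 0; so <chi_0, chi_3> = 0 (distinct irreducibles are orthogonal).

Proof sketch: Compute term by term over conjugacy classes (|C| * chi_0(C) * conj(chi_3(C))):
  1*(1)*conj(1) + 1*(1)*conj(exp(-4*I*pi/5)) + 1*(1)*conj(exp(2*I*pi/5)) + 1*(1)*conj(exp(-2*I*pi/5)) + 1*(1)*conj(exp(4*I*pi/5))
  = (1) + (exp(4*I*pi/5)) + (exp(-2*I*pi/5)) + (exp(2*I*pi/5)) + (exp(-4*I*pi/5))
  = 0.
(Exp terms are combined using exp(i*s)*conj(exp(i*t)) = exp(i*(s-t)), and sums of them are collapsed using the identity that for every m > 1 the m distinct m-th roots of unity sum to 0, e.g. 1 + exp(2*I*pi/3) + exp(-2*I*pi/3) = 0.)
Dividing by |G| = 5 gives 0/5 = 0, matching the row-orthogonality relation <chi_0, chi_3> = [chi_0 = chi_3].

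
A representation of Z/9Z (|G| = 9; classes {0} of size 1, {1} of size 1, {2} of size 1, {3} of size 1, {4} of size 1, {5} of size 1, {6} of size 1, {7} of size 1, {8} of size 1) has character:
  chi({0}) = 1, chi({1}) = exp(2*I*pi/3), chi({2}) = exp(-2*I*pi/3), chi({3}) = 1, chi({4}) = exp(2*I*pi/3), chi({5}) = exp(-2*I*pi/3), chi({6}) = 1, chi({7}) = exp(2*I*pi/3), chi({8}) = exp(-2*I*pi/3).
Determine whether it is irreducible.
Irreducible: <chi, chi> = 1.

Solution. <chi, chi> = (1/|G|) sum_C |C| * |chi(C)|^2 = (1/9)[1*|1|^2 + 1*|exp(2*I*pi/3)|^2 + 1*|exp(-2*I*pi/3)|^2 + 1*|1|^2 + 1*|exp(2*I*pi/3)|^2 + 1*|exp(-2*I*pi/3)|^2 + 1*|1|^2 + 1*|exp(2*I*pi/3)|^2 + 1*|exp(-2*I*pi/3)|^2]
  = (1/9)[(1) + (1) + (1) + (1) + (1) + (1) + (1) + (1) + (1)] = 9/9 = 1.
(Exp terms are combined using exp(i*s)*conj(exp(i*t)) = exp(i*(s-t)), and sums of them are collapsed using the identity that for every m > 1 the m distinct m-th roots of unity sum to 0, e.g. 1 + exp(2*I*pi/3) + exp(-2*I*pi/3) = 0.)
A character is irreducible iff <chi, chi> = 1, so this representation is irreducible.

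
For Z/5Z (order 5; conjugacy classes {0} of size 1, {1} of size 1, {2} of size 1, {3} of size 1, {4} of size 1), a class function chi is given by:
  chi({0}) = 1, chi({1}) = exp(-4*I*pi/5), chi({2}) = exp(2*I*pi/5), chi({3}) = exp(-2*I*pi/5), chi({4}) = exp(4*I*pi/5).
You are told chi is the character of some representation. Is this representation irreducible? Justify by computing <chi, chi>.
Irreducible: <chi, chi> = 1.

Working: <chi, chi> = (1/|G|) sum_C |C| * |chi(C)|^2 = (1/5)[1*|1|^2 + 1*|exp(-4*I*pi/5)|^2 + 1*|exp(2*I*pi/5)|^2 + 1*|exp(-2*I*pi/5)|^2 + 1*|exp(4*I*pi/5)|^2]
  = (1/5)[(1) + (1) + (1) + (1) + (1)] = 5/5 = 1.
(Exp terms are combined using exp(i*s)*conj(exp(i*t)) = exp(i*(s-t)), and sums of them are collapsed using the identity that for every m > 1 the m distinct m-th roots of unity sum to 0, e.g. 1 + exp(2*I*pi/3) + exp(-2*I*pi/3) = 0.)
A character is irreducible iff <chi, chi> = 1, so this representation is irreducible.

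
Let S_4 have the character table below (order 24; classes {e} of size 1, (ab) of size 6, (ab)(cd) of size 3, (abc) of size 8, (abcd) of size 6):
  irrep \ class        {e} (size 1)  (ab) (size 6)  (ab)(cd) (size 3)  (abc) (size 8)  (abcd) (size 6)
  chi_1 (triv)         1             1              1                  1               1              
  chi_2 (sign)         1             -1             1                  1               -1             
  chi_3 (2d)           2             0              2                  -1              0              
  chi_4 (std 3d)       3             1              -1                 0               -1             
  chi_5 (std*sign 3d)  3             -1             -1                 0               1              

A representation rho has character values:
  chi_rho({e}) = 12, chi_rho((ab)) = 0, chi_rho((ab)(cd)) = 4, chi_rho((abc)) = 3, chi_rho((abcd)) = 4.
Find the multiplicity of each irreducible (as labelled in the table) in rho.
Multiplicities: chi_1: 3, chi_2: 1, chi_3: 1, chi_4: 0, chi_5: 2.

Argument: Use <chi_rho, chi> = (1/|G|) sum_C |C| * chi_rho(C) * conj(chi(C)) with |G| = 24 for each irreducible chi in the table:
  <chi_rho, chi_1> = (1/24)[1*(12)*conj(1) + 6*(0)*conj(1) + 3*(4)*conj(1) + 8*(3)*conj(1) + 6*(4)*conj(1)]
      = (1/24)[(12) + (0) + (12) + (24) + (24)] = 72/24 = 3
  <chi_rho, chi_2> = (1/24)[1*(12)*conj(1) + 6*(0)*conj(-1) + 3*(4)*conj(1) + 8*(3)*conj(1) + 6*(4)*conj(-1)]
      = (1/24)[(12) + (0) + (12) + (24) + (-24)] = 24/24 = 1
  <chi_rho, chi_3> = (1/24)[1*(12)*conj(2) + 6*(0)*conj(0) + 3*(4)*conj(2) + 8*(3)*conj(-1) + 6*(4)*conj(0)]
      = (1/24)[(24) + (0) + (24) + (-24) + (0)] = 24/24 = 1
  <chi_rho, chi_4> = (1/24)[1*(12)*conj(3) + 6*(0)*conj(1) + 3*(4)*conj(-1) + 8*(3)*conj(0) + 6*(4)*conj(-1)]
      = (1/24)[(36) + (0) + (-12) + (0) + (-24)] = 0/24 = 0
  <chi_rho, chi_5> = (1/24)[1*(12)*conj(3) + 6*(0)*conj(-1) + 3*(4)*conj(-1) + 8*(3)*conj(0) + 6*(4)*conj(1)]
      = (1/24)[(36) + (0) + (-12) + (0) + (24)] = 48/24 = 2
Dimension check: dim(rho) = sum (mult * dim) = 3*1 + 1*1 + 1*2 + 0*3 + 2*3 = 12 = chi_rho(e) = 12.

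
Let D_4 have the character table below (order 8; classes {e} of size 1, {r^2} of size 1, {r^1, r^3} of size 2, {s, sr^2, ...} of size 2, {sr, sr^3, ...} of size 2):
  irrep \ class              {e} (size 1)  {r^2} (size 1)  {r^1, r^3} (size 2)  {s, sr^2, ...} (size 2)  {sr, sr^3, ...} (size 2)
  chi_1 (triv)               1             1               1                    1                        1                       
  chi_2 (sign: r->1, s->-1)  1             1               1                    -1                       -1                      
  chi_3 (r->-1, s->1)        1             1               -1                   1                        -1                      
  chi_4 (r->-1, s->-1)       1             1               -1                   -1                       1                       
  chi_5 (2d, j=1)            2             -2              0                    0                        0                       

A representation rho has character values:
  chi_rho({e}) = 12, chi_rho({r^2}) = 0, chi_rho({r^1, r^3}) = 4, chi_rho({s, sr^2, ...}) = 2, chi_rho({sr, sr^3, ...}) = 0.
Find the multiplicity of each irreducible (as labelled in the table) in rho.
Multiplicities: chi_1: 3, chi_2: 2, chi_3: 1, chi_4: 0, chi_5: 3.

Solution. Use <chi_rho, chi> = (1/|G|) sum_C |C| * chi_rho(C) * conj(chi(C)) with |G| = 8 for each irreducible chi in the table:
  <chi_rho, chi_1> = (1/8)[1*(12)*conj(1) + 1*(0)*conj(1) + 2*(4)*conj(1) + 2*(2)*conj(1) + 2*(0)*conj(1)]
      = (1/8)[(12) + (0) + (8) + (4) + (0)] = 24/8 = 3
  <chi_rho, chi_2> = (1/8)[1*(12)*conj(1) + 1*(0)*conj(1) + 2*(4)*conj(1) + 2*(2)*conj(-1) + 2*(0)*conj(-1)]
      = (1/8)[(12) + (0) + (8) + (-4) + (0)] = 16/8 = 2
  <chi_rho, chi_3> = (1/8)[1*(12)*conj(1) + 1*(0)*conj(1) + 2*(4)*conj(-1) + 2*(2)*conj(1) + 2*(0)*conj(-1)]
      = (1/8)[(12) + (0) + (-8) + (4) + (0)] = 8/8 = 1
  <chi_rho, chi_4> = (1/8)[1*(12)*conj(1) + 1*(0)*conj(1) + 2*(4)*conj(-1) + 2*(2)*conj(-1) + 2*(0)*conj(1)]
      = (1/8)[(12) + (0) + (-8) + (-4) + (0)] = 0/8 = 0
  <chi_rho, chi_5> = (1/8)[1*(12)*conj(2) + 1*(0)*conj(-2) + 2*(4)*conj(0) + 2*(2)*conj(0) + 2*(0)*conj(0)]
      = (1/8)[(24) + (0) + (0) + (0) + (0)] = 24/8 = 3
Dimension check: dim(rho) = sum (mult * dim) = 3*1 + 2*1 + 1*1 + 0*1 + 3*2 = 12 = chi_rho(e) = 12.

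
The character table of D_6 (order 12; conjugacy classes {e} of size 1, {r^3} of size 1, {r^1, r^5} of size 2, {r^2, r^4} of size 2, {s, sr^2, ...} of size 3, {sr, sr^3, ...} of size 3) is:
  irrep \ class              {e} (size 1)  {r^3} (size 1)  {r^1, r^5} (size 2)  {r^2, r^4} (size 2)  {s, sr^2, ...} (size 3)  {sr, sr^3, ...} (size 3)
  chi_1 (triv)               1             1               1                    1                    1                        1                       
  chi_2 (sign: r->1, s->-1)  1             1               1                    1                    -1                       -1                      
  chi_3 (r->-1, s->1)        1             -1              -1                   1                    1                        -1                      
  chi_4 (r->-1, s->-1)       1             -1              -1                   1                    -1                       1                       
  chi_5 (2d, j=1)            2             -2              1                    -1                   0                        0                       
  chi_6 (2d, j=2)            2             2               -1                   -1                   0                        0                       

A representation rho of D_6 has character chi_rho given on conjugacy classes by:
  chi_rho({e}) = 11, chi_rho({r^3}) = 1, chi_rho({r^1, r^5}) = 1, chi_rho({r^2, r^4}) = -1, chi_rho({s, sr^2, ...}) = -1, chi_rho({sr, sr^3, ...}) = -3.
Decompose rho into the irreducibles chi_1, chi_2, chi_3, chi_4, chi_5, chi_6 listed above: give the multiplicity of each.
Multiplicities: chi_1: 0, chi_2: 2, chi_3: 1, chi_4: 0, chi_5: 2, chi_6: 2.

Working: Use <chi_rho, chi> = (1/|G|) sum_C |C| * chi_rho(C) * conj(chi(C)) with |G| = 12 for each irreducible chi in the table:
  <chi_rho, chi_1> = (1/12)[1*(11)*conj(1) + 1*(1)*conj(1) + 2*(1)*conj(1) + 2*(-1)*conj(1) + 3*(-1)*conj(1) + 3*(-3)*conj(1)]
      = (1/12)[(11) + (1) + (2) + (-2) + (-3) + (-9)] = 0/12 = 0
  <chi_rho, chi_2> = (1/12)[1*(11)*conj(1) + 1*(1)*conj(1) + 2*(1)*conj(1) + 2*(-1)*conj(1) + 3*(-1)*conj(-1) + 3*(-3)*conj(-1)]
      = (1/12)[(11) + (1) + (2) + (-2) + (3) + (9)] = 24/12 = 2
  <chi_rho, chi_3> = (1/12)[1*(11)*conj(1) + 1*(1)*conj(-1) + 2*(1)*conj(-1) + 2*(-1)*conj(1) + 3*(-1)*conj(1) + 3*(-3)*conj(-1)]
      = (1/12)[(11) + (-1) + (-2) + (-2) + (-3) + (9)] = 12/12 = 1
  <chi_rho, chi_4> = (1/12)[1*(11)*conj(1) + 1*(1)*conj(-1) + 2*(1)*conj(-1) + 2*(-1)*conj(1) + 3*(-1)*conj(-1) + 3*(-3)*conj(1)]
      = (1/12)[(11) + (-1) + (-2) + (-2) + (3) + (-9)] = 0/12 = 0
  <chi_rho, chi_5> = (1/12)[1*(11)*conj(2) + 1*(1)*conj(-2) + 2*(1)*conj(1) + 2*(-1)*conj(-1) + 3*(-1)*conj(0) + 3*(-3)*conj(0)]
      = (1/12)[(22) + (-2) + (2) + (2) + (0) + (0)] = 24/12 = 2
  <chi_rho, chi_6> = (1/12)[1*(11)*conj(2) + 1*(1)*conj(2) + 2*(1)*conj(-1) + 2*(-1)*conj(-1) + 3*(-1)*conj(0) + 3*(-3)*conj(0)]
      = (1/12)[(22) + (2) + (-2) + (2) + (0) + (0)] = 24/12 = 2
Dimension check: dim(rho) = sum (mult * dim) = 0*1 + 2*1 + 1*1 + 0*1 + 2*2 + 2*2 = 11 = chi_rho(e) = 11.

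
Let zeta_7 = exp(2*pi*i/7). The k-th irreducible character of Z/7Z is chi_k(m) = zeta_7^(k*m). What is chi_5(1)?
chi_5(1) = zeta_7^5 = exp(-4*I*pi/7)

Justification: chi_5(1) = zeta_7^(5*1) = zeta_7^5. Since zeta_7^7 = 1, this equals zeta_7^5 = exp(2*pi*i*5/7) = exp(-4*I*pi/7).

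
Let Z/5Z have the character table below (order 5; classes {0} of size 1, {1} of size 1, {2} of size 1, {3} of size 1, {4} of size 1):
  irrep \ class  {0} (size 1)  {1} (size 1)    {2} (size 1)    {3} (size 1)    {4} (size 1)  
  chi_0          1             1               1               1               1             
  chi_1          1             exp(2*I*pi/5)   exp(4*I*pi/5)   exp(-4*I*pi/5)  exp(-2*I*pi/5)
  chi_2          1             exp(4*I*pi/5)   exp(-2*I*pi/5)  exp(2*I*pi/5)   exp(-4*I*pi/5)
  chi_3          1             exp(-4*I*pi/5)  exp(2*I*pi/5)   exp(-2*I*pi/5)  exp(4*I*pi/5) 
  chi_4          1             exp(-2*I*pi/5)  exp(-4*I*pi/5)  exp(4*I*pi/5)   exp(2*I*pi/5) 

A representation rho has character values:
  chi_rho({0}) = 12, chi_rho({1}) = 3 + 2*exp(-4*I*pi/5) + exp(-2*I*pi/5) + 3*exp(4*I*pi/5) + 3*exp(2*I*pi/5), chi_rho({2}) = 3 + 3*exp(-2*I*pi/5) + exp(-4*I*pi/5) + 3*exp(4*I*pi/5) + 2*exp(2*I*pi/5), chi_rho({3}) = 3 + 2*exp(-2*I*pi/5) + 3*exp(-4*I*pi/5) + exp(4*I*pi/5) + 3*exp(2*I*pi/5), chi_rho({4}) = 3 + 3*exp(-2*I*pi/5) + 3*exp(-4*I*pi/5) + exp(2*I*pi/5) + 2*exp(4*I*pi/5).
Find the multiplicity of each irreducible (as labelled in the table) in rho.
Multiplicities: chi_0: 3, chi_1: 3, chi_2: 3, chi_3: 2, chi_4: 1.

Proof sketch: Use <chi_rho, chi> = (1/|G|) sum_C |C| * chi_rho(C) * conj(chi(C)) with |G| = 5 for each irreducible chi in the table:
  <chi_rho, chi_0> = (1/5)[1*(12)*conj(1) + 1*(3 + 2*exp(-4*I*pi/5) + exp(-2*I*pi/5) + 3*exp(4*I*pi/5) + 3*exp(2*I*pi/5))*conj(1) + 1*(3 + 3*exp(-2*I*pi/5) + exp(-4*I*pi/5) + 3*exp(4*I*pi/5) + 2*exp(2*I*pi/5))*conj(1) + 1*(3 + 2*exp(-2*I*pi/5) + 3*exp(-4*I*pi/5) + exp(4*I*pi/5) + 3*exp(2*I*pi/5))*conj(1) + 1*(3 + 3*exp(-2*I*pi/5) + 3*exp(-4*I*pi/5) + exp(2*I*pi/5) + 2*exp(4*I*pi/5))*conj(1)]
      = (1/5)[(12) + (3 + 2*exp(-4*I*pi/5) + exp(-2*I*pi/5) + 3*exp(4*I*pi/5) + 3*exp(2*I*pi/5)) + (3 + 3*exp(-2*I*pi/5) + exp(-4*I*pi/5) + 3*exp(4*I*pi/5) + 2*exp(2*I*pi/5)) + (3 + 2*exp(-2*I*pi/5) + 3*exp(-4*I*pi/5) + exp(4*I*pi/5) + 3*exp(2*I*pi/5)) + (3 + 3*exp(-2*I*pi/5) + 3*exp(-4*I*pi/5) + exp(2*I*pi/5) + 2*exp(4*I*pi/5))] = 15/5 = 3
  <chi_rho, chi_1> = (1/5)[1*(12)*conj(1) + 1*(3 + 2*exp(-4*I*pi/5) + exp(-2*I*pi/5) + 3*exp(4*I*pi/5) + 3*exp(2*I*pi/5))*conj(exp(2*I*pi/5)) + 1*(3 + 3*exp(-2*I*pi/5) + exp(-4*I*pi/5) + 3*exp(4*I*pi/5) + 2*exp(2*I*pi/5))*conj(exp(4*I*pi/5)) + 1*(3 + 2*exp(-2*I*pi/5) + 3*exp(-4*I*pi/5) + exp(4*I*pi/5) + 3*exp(2*I*pi/5))*conj(exp(-4*I*pi/5)) + 1*(3 + 3*exp(-2*I*pi/5) + 3*exp(-4*I*pi/5) + exp(2*I*pi/5) + 2*exp(4*I*pi/5))*conj(exp(-2*I*pi/5))]
      = (1/5)[(12) + (3 + 3*exp(-2*I*pi/5) + exp(-4*I*pi/5) + 2*exp(4*I*pi/5) + 3*exp(2*I*pi/5)) + (3 + 2*exp(-2*I*pi/5) + 3*exp(-4*I*pi/5) + exp(2*I*pi/5) + 3*exp(4*I*pi/5)) + (3 + 3*exp(-4*I*pi/5) + exp(-2*I*pi/5) + 3*exp(4*I*pi/5) + 2*exp(2*I*pi/5)) + (3 + 3*exp(-2*I*pi/5) + 2*exp(-4*I*pi/5) + exp(4*I*pi/5) + 3*exp(2*I*pi/5))] = 15/5 = 3
  <chi_rho, chi_2> = (1/5)[1*(12)*conj(1) + 1*(3 + 2*exp(-4*I*pi/5) + exp(-2*I*pi/5) + 3*exp(4*I*pi/5) + 3*exp(2*I*pi/5))*conj(exp(4*I*pi/5)) + 1*(3 + 3*exp(-2*I*pi/5) + exp(-4*I*pi/5) + 3*exp(4*I*pi/5) + 2*exp(2*I*pi/5))*conj(exp(-2*I*pi/5)) + 1*(3 + 2*exp(-2*I*pi/5) + 3*exp(-4*I*pi/5) + exp(4*I*pi/5) + 3*exp(2*I*pi/5))*conj(exp(2*I*pi/5)) + 1*(3 + 3*exp(-2*I*pi/5) + 3*exp(-4*I*pi/5) + exp(2*I*pi/5) + 2*exp(4*I*pi/5))*conj(exp(-4*I*pi/5))]
      = (1/5)[(12) + (3 + 3*exp(-2*I*pi/5) + 3*exp(-4*I*pi/5) + exp(4*I*pi/5) + 2*exp(2*I*pi/5)) + (3 + 3*exp(-4*I*pi/5) + exp(-2*I*pi/5) + 2*exp(4*I*pi/5) + 3*exp(2*I*pi/5)) + (3 + 3*exp(-2*I*pi/5) + 2*exp(-4*I*pi/5) + exp(2*I*pi/5) + 3*exp(4*I*pi/5)) + (3 + 2*exp(-2*I*pi/5) + exp(-4*I*pi/5) + 3*exp(4*I*pi/5) + 3*exp(2*I*pi/5))] = 15/5 = 3
  <chi_rho, chi_3> = (1/5)[1*(12)*conj(1) + 1*(3 + 2*exp(-4*I*pi/5) + exp(-2*I*pi/5) + 3*exp(4*I*pi/5) + 3*exp(2*I*pi/5))*conj(exp(-4*I*pi/5)) + 1*(3 + 3*exp(-2*I*pi/5) + exp(-4*I*pi/5) + 3*exp(4*I*pi/5) + 2*exp(2*I*pi/5))*conj(exp(2*I*pi/5)) + 1*(3 + 2*exp(-2*I*pi/5) + 3*exp(-4*I*pi/5) + exp(4*I*pi/5) + 3*exp(2*I*pi/5))*conj(exp(-2*I*pi/5)) + 1*(3 + 3*exp(-2*I*pi/5) + 3*exp(-4*I*pi/5) + exp(2*I*pi/5) + 2*exp(4*I*pi/5))*conj(exp(4*I*pi/5))]
      = (1/5)[(12) + (2 + 3*exp(-2*I*pi/5) + 3*exp(-4*I*pi/5) + exp(2*I*pi/5) + 3*exp(4*I*pi/5)) + (2 + 3*exp(-2*I*pi/5) + 3*exp(-4*I*pi/5) + exp(4*I*pi/5) + 3*exp(2*I*pi/5)) + (2 + 3*exp(-2*I*pi/5) + exp(-4*I*pi/5) + 3*exp(4*I*pi/5) + 3*exp(2*I*pi/5)) + (2 + 3*exp(-4*I*pi/5) + exp(-2*I*pi/5) + 3*exp(4*I*pi/5) + 3*exp(2*I*pi/5))] = 10/5 = 2
  <chi_rho, chi_4> = (1/5)[1*(12)*conj(1) + 1*(3 + 2*exp(-4*I*pi/5) + exp(-2*I*pi/5) + 3*exp(4*I*pi/5) + 3*exp(2*I*pi/5))*conj(exp(-2*I*pi/5)) + 1*(3 + 3*exp(-2*I*pi/5) + exp(-4*I*pi/5) + 3*exp(4*I*pi/5) + 2*exp(2*I*pi/5))*conj(exp(-4*I*pi/5)) + 1*(3 + 2*exp(-2*I*pi/5) + 3*exp(-4*I*pi/5) + exp(4*I*pi/5) + 3*exp(2*I*pi/5))*conj(exp(4*I*pi/5)) + 1*(3 + 3*exp(-2*I*pi/5) + 3*exp(-4*I*pi/5) + exp(2*I*pi/5) + 2*exp(4*I*pi/5))*conj(exp(2*I*pi/5))]
      = (1/5)[(12) + (1 + 2*exp(-2*I*pi/5) + 3*exp(-4*I*pi/5) + 3*exp(4*I*pi/5) + 3*exp(2*I*pi/5)) + (1 + 3*exp(-2*I*pi/5) + 2*exp(-4*I*pi/5) + 3*exp(4*I*pi/5) + 3*exp(2*I*pi/5)) + (1 + 3*exp(-2*I*pi/5) + 3*exp(-4*I*pi/5) + 2*exp(4*I*pi/5) + 3*exp(2*I*pi/5)) + (1 + 3*exp(-2*I*pi/5) + 3*exp(-4*I*pi/5) + 3*exp(4*I*pi/5) + 2*exp(2*I*pi/5))] = 5/5 = 1
(Exp terms are combined using exp(i*s)*conj(exp(i*t)) = exp(i*(s-t)), and sums of them are collapsed using the identity that for every m > 1 the m distinct m-th roots of unity sum to 0, e.g. 1 + exp(2*I*pi/3) + exp(-2*I*pi/3) = 0.)
Dimension check: dim(rho) = sum (mult * dim) = 3*1 + 3*1 + 3*1 + 2*1 + 1*1 = 12 = chi_rho(e) = 12.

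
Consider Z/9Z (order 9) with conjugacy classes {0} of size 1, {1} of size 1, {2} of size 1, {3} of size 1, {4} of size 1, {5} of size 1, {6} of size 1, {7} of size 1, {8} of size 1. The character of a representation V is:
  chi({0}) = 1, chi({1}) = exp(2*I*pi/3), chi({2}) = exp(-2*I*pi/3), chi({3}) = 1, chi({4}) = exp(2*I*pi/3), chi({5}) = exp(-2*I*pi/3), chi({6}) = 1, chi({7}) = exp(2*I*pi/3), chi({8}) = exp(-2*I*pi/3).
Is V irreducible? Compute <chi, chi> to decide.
Irreducible: <chi, chi> = 1.

<chi, chi> = (1/|G|) sum_C |C| * |chi(C)|^2 = (1/9)[1*|1|^2 + 1*|exp(2*I*pi/3)|^2 + 1*|exp(-2*I*pi/3)|^2 + 1*|1|^2 + 1*|exp(2*I*pi/3)|^2 + 1*|exp(-2*I*pi/3)|^2 + 1*|1|^2 + 1*|exp(2*I*pi/3)|^2 + 1*|exp(-2*I*pi/3)|^2]
  = (1/9)[(1) + (1) + (1) + (1) + (1) + (1) + (1) + (1) + (1)] = 9/9 = 1.
(Exp terms are combined using exp(i*s)*conj(exp(i*t)) = exp(i*(s-t)), and sums of them are collapsed using the identity that for every m > 1 the m distinct m-th roots of unity sum to 0, e.g. 1 + exp(2*I*pi/3) + exp(-2*I*pi/3) = 0.)
A character is irreducible iff <chi, chi> = 1, so this representation is irreducible.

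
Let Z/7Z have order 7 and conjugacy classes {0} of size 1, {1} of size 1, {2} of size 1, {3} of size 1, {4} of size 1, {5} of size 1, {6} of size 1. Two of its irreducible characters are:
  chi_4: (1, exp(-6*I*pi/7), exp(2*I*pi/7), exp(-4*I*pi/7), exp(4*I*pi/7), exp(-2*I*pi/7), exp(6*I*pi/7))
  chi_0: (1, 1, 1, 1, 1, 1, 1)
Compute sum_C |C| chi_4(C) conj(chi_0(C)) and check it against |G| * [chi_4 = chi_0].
Sum = 0; so <chi_4, chi_0> = 0 (distinct irreducibles are orthogonal).

Reasoning: Compute term by term over conjugacy classes (|C| * chi_4(C) * conj(chi_0(C))):
  1*(1)*conj(1) + 1*(exp(-6*I*pi/7))*conj(1) + 1*(exp(2*I*pi/7))*conj(1) + 1*(exp(-4*I*pi/7))*conj(1) + 1*(exp(4*I*pi/7))*conj(1) + 1*(exp(-2*I*pi/7))*conj(1) + 1*(exp(6*I*pi/7))*conj(1)
  = (1) + (exp(-6*I*pi/7)) + (exp(2*I*pi/7)) + (exp(-4*I*pi/7)) + (exp(4*I*pi/7)) + (exp(-2*I*pi/7)) + (exp(6*I*pi/7))
  = 0.
(Exp terms are combined using exp(i*s)*conj(exp(i*t)) = exp(i*(s-t)), and sums of them are collapsed using the identity that for every m > 1 the m distinct m-th roots of unity sum to 0, e.g. 1 + exp(2*I*pi/3) + exp(-2*I*pi/3) = 0.)
Dividing by |G| = 7 gives 0/7 = 0, matching the row-orthogonality relation <chi_4, chi_0> = [chi_4 = chi_0].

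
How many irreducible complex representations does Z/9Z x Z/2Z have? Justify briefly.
18

The number of irreducible complex representations of a finite group equals its number of conjugacy classes. Z/9Z x Z/2Z is abelian of order 18, so every element is its own conjugacy class: 18 classes, so Z/9Z x Z/2Z (order 18) has exactly 18 irreducible complex representations.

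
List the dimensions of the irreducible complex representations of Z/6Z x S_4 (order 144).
Dimensions: 1, 1, 1, 1, 1, 1, 1, 1, 1, 1, 1, 1, 2, 2, 2, 2, 2, 2, 3, 3, 3, 3, 3, 3, 3, 3, 3, 3, 3, 3

There are 30 irreducibles (= number of conjugacy classes). Their dimensions d_i satisfy sum d_i^2 = |G| = 144: 1 + 1 + 1 + 1 + 1 + 1 + 1 + 1 + 1 + 1 + 1 + 1 + 4 + 4 + 4 + 4 + 4 + 4 + 9 + 9 + 9 + 9 + 9 + 9 + 9 + 9 + 9 + 9 + 9 + 9 = 144. (For the product with Z/6Z: each of the 6 1-dim characters of Z/6Z tensors with each irrep of S_4, giving 6 copies of each S_4-dimension.)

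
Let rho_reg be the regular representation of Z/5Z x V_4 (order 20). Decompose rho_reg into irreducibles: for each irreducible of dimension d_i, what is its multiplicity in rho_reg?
Each irreducible V_i of dimension d_i appears with multiplicity d_i, i.e. rho_reg = (direct sum over all irreducibles V_i) d_i V_i. The irreducible dimensions for Z/5Z x V_4 are 1, 1, 1, 1, 1, 1, 1, 1, 1, 1, 1, 1, 1, 1, 1, 1, 1, 1, 1, 1: 20 irreducibles of dimension 1, each with multiplicity 1. Total dimension 20*1*1 = 20 = |G|.

Derivation: General theorem: in the regular representation of a finite group G, each irreducible appears with multiplicity equal to its dimension. Check: dim(rho_reg) = sum d_i^2 = 1 + 1 + 1 + 1 + 1 + 1 + 1 + 1 + 1 + 1 + 1 + 1 + 1 + 1 + 1 + 1 + 1 + 1 + 1 + 1 = 20 = |G|.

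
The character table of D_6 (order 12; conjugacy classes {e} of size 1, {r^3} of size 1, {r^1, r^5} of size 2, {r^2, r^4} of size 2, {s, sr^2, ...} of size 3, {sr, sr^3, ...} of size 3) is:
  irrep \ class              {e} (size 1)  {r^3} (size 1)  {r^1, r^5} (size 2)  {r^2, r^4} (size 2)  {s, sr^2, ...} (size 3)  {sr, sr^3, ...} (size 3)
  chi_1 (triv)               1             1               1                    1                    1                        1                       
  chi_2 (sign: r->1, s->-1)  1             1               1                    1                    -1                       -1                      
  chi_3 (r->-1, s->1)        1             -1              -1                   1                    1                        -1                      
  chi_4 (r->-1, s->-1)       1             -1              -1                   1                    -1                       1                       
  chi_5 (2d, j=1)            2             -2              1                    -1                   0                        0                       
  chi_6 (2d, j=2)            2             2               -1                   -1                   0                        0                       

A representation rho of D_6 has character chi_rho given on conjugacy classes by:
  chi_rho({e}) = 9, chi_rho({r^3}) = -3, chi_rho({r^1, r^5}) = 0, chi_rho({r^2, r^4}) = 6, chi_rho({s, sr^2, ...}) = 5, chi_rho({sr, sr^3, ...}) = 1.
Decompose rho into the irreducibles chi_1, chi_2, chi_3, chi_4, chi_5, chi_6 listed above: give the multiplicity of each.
Multiplicities: chi_1: 3, chi_2: 0, chi_3: 3, chi_4: 1, chi_5: 1, chi_6: 0.

Argument: Use <chi_rho, chi> = (1/|G|) sum_C |C| * chi_rho(C) * conj(chi(C)) with |G| = 12 for each irreducible chi in the table:
  <chi_rho, chi_1> = (1/12)[1*(9)*conj(1) + 1*(-3)*conj(1) + 2*(0)*conj(1) + 2*(6)*conj(1) + 3*(5)*conj(1) + 3*(1)*conj(1)]
      = (1/12)[(9) + (-3) + (0) + (12) + (15) + (3)] = 36/12 = 3
  <chi_rho, chi_2> = (1/12)[1*(9)*conj(1) + 1*(-3)*conj(1) + 2*(0)*conj(1) + 2*(6)*conj(1) + 3*(5)*conj(-1) + 3*(1)*conj(-1)]
      = (1/12)[(9) + (-3) + (0) + (12) + (-15) + (-3)] = 0/12 = 0
  <chi_rho, chi_3> = (1/12)[1*(9)*conj(1) + 1*(-3)*conj(-1) + 2*(0)*conj(-1) + 2*(6)*conj(1) + 3*(5)*conj(1) + 3*(1)*conj(-1)]
      = (1/12)[(9) + (3) + (0) + (12) + (15) + (-3)] = 36/12 = 3
  <chi_rho, chi_4> = (1/12)[1*(9)*conj(1) + 1*(-3)*conj(-1) + 2*(0)*conj(-1) + 2*(6)*conj(1) + 3*(5)*conj(-1) + 3*(1)*conj(1)]
      = (1/12)[(9) + (3) + (0) + (12) + (-15) + (3)] = 12/12 = 1
  <chi_rho, chi_5> = (1/12)[1*(9)*conj(2) + 1*(-3)*conj(-2) + 2*(0)*conj(1) + 2*(6)*conj(-1) + 3*(5)*conj(0) + 3*(1)*conj(0)]
      = (1/12)[(18) + (6) + (0) + (-12) + (0) + (0)] = 12/12 = 1
  <chi_rho, chi_6> = (1/12)[1*(9)*conj(2) + 1*(-3)*conj(2) + 2*(0)*conj(-1) + 2*(6)*conj(-1) + 3*(5)*conj(0) + 3*(1)*conj(0)]
      = (1/12)[(18) + (-6) + (0) + (-12) + (0) + (0)] = 0/12 = 0
Dimension check: dim(rho) = sum (mult * dim) = 3*1 + 0*1 + 3*1 + 1*1 + 1*2 + 0*2 = 9 = chi_rho(e) = 9.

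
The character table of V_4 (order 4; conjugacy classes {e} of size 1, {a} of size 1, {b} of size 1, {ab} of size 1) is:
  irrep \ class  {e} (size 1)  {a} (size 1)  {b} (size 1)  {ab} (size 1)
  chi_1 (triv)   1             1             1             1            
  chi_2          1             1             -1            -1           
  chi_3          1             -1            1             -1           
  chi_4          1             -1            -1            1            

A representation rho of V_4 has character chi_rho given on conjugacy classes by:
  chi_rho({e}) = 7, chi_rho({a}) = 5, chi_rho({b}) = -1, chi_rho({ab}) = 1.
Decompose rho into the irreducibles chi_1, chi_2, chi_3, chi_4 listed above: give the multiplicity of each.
Multiplicities: chi_1: 3, chi_2: 3, chi_3: 0, chi_4: 1.

Proof sketch: Use <chi_rho, chi> = (1/|G|) sum_C |C| * chi_rho(C) * conj(chi(C)) with |G| = 4 for each irreducible chi in the table:
  <chi_rho, chi_1> = (1/4)[1*(7)*conj(1) + 1*(5)*conj(1) + 1*(-1)*conj(1) + 1*(1)*conj(1)]
      = (1/4)[(7) + (5) + (-1) + (1)] = 12/4 = 3
  <chi_rho, chi_2> = (1/4)[1*(7)*conj(1) + 1*(5)*conj(1) + 1*(-1)*conj(-1) + 1*(1)*conj(-1)]
      = (1/4)[(7) + (5) + (1) + (-1)] = 12/4 = 3
  <chi_rho, chi_3> = (1/4)[1*(7)*conj(1) + 1*(5)*conj(-1) + 1*(-1)*conj(1) + 1*(1)*conj(-1)]
      = (1/4)[(7) + (-5) + (-1) + (-1)] = 0/4 = 0
  <chi_rho, chi_4> = (1/4)[1*(7)*conj(1) + 1*(5)*conj(-1) + 1*(-1)*conj(-1) + 1*(1)*conj(1)]
      = (1/4)[(7) + (-5) + (1) + (1)] = 4/4 = 1
Dimension check: dim(rho) = sum (mult * dim) = 3*1 + 3*1 + 0*1 + 1*1 = 7 = chi_rho(e) = 7.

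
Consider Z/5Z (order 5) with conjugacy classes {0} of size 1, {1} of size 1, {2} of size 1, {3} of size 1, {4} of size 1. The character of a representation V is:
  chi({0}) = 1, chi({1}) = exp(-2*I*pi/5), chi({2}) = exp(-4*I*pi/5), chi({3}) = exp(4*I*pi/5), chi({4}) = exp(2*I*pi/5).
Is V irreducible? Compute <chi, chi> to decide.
Irreducible: <chi, chi> = 1.

Justification: <chi, chi> = (1/|G|) sum_C |C| * |chi(C)|^2 = (1/5)[1*|1|^2 + 1*|exp(-2*I*pi/5)|^2 + 1*|exp(-4*I*pi/5)|^2 + 1*|exp(4*I*pi/5)|^2 + 1*|exp(2*I*pi/5)|^2]
  = (1/5)[(1) + (1) + (1) + (1) + (1)] = 5/5 = 1.
(Exp terms are combined using exp(i*s)*conj(exp(i*t)) = exp(i*(s-t)), and sums of them are collapsed using the identity that for every m > 1 the m distinct m-th roots of unity sum to 0, e.g. 1 + exp(2*I*pi/3) + exp(-2*I*pi/3) = 0.)
A character is irreducible iff <chi, chi> = 1, so this representation is irreducible.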